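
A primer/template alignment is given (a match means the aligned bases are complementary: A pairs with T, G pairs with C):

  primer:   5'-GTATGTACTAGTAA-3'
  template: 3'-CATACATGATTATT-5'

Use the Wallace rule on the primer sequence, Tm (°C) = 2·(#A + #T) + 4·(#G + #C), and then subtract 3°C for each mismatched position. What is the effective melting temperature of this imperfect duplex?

Primer base counts: A=5, T=5, G=3, C=1 → A+T=10, G+C=4
Perfect-match Tm = 2(10) + 4(4) = 20 + 16 = 36°C
Mismatches (positions where the bases are not complementary): 1 (at position 11)
Effective Tm = 36 − 1×3 = 36 − 3 = 33°C

33°C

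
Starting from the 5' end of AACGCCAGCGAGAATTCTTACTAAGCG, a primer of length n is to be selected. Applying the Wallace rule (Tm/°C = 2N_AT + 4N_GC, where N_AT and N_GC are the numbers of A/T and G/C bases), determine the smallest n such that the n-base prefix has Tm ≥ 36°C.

n = 11

First 10 bases: AACGCCAGCG → Tm = 34°C (< 36°C)
First 11 bases: AACGCCAGCGA → Tm = 36°C (≥ 36°C)
Each additional base adds 2°C (A/T) or 4°C (G/C), so Tm is non-decreasing in n; n = 11 is the first length to reach 36°C.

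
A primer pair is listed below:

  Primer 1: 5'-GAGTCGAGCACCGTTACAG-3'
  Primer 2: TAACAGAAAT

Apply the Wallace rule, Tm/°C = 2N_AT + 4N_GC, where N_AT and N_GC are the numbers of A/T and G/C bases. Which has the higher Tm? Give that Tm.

Primer 1, 60°C

Primer 1: A+T=8, G+C=11 → Tm = 2(8)+4(11) = 60°C
Primer 2: A+T=8, G+C=2 → Tm = 2(8)+4(2) = 24°C
60°C vs 24°C → primer 1 is higher.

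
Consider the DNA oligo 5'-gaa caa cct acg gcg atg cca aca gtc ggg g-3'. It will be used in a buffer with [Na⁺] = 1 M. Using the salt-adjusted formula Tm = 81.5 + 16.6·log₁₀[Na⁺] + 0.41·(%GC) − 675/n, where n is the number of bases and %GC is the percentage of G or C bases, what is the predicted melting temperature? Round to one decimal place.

84.9°C

Length n = 31. C=9, T=3, A=9, G=10
G+C = 19, so %GC = 19/31 × 100 = 61.29%
Salt term: 16.6 × (0) = 0
GC term: 0.41 × 61.29 = 25.129; length term: −675/31 = −21.774
Tm = 81.5 + (0) + 25.129 − 21.774 = 84.855 → 84.9°C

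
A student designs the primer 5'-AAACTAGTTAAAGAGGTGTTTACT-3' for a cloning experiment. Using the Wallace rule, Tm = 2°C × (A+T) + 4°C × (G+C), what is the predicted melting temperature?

62°C

Base counts: G=5, A=9, T=8, C=2
So N_AT = 17 and N_GC = 7.
Tm = 4·7 + 2·17 = 28 + 34 = 62°C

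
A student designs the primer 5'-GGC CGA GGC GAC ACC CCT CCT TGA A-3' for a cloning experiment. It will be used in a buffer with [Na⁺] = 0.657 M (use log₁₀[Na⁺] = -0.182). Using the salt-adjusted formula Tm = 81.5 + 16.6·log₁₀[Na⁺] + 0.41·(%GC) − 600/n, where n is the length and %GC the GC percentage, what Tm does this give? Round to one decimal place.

Length n = 25. G=7, T=3, A=5, C=10
G+C = 17, so %GC = 17/25 × 100 = 68%
Salt term: 16.6 × (-0.182) = -3.021
GC term: 0.41 × 68 = 27.88; length term: −600/25 = −24
Tm = 81.5 + (-3.021) + 27.88 − 24 = 82.359 → 82.4°C

82.4°C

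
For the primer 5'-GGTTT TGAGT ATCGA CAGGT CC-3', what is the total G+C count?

T=7, C=4, G=7, A=4
G+C = 7 + 4 = 11

11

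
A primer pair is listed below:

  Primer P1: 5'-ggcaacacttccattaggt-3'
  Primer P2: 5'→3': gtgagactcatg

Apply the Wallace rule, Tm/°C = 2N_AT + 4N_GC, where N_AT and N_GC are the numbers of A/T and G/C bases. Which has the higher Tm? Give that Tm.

Primer P1, 56°C

Primer P1: A+T=10, G+C=9 → Tm = 2(10)+4(9) = 56°C
Primer P2: A+T=6, G+C=6 → Tm = 2(6)+4(6) = 36°C
56°C vs 36°C → primer P1 is higher.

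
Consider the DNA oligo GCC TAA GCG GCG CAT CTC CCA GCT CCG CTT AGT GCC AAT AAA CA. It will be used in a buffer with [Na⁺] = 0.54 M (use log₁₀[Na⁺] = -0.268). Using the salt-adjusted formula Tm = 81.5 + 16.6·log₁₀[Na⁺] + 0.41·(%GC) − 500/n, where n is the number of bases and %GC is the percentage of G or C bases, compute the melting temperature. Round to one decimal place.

89.0°C

Length n = 44. Counting bases: C=16, A=11, G=9, T=8
G+C = 25, so %GC = 25/44 × 100 = 56.818%
Salt term: 16.6 × (-0.268) = -4.449
GC term: 0.41 × 56.818 = 23.295; length term: −500/44 = −11.364
Tm = 81.5 + (-4.449) + 23.295 − 11.364 = 88.982 → 89.0°C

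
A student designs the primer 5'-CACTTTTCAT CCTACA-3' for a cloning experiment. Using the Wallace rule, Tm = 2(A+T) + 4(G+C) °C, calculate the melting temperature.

44°C

Counting bases: T=6, A=4, C=6, G=0
AT pairs contribute 10, GC pairs contribute 6.
Tm = 2(10) + 4(6) = 20 + 24 = 44°C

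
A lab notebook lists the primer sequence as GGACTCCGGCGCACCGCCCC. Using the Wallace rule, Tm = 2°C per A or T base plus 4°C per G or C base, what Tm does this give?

Counting bases: T=1, C=11, A=2, G=6
AT pairs contribute 3, GC pairs contribute 17.
Tm = 2×3 + 4×17 = 74°C

74°C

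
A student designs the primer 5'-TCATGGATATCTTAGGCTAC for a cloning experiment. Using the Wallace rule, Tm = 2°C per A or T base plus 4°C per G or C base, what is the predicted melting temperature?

56°C

G=4, T=7, A=5, C=4
AT pairs contribute 12, GC pairs contribute 8.
Tm = 2×12 + 4×8 = 56°C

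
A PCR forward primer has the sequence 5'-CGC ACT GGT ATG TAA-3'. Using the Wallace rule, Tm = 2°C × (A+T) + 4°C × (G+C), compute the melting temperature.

Counting bases: T=4, A=4, G=4, C=3
So N_AT = 8 and N_GC = 7.
Tm = 2×8 + 4×7 = 44°C

44°C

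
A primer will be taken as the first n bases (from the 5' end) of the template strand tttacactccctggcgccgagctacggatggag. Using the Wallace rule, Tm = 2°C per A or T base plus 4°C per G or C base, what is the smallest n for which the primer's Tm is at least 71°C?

First 21 bases: TTTACACTCCCTGGCGCCGAG → Tm = 68°C (< 71°C)
First 22 bases: TTTACACTCCCTGGCGCCGAGC → Tm = 72°C (≥ 71°C)
Since every base adds ≥2°C, Tm only increases with n, so the threshold is first crossed at n = 22.

n = 22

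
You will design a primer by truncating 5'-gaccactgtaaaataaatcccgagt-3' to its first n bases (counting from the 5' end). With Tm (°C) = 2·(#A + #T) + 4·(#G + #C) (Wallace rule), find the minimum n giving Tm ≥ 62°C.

First 21 bases: GACCACTGTAAAATAAATCCC → Tm = 58°C (< 62°C)
First 22 bases: GACCACTGTAAAATAAATCCCG → Tm = 62°C (≥ 62°C)
Each additional base adds 2°C (A/T) or 4°C (G/C), so Tm is non-decreasing in n; n = 22 is the first length to reach 62°C.

n = 22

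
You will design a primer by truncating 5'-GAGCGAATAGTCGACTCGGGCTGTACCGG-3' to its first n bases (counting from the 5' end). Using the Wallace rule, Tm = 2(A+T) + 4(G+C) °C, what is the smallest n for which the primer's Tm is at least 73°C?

n = 23

First 22 bases: GAGCGAATAGTCGACTCGGGCT → Tm = 70°C (< 73°C)
First 23 bases: GAGCGAATAGTCGACTCGGGCTG → Tm = 74°C (≥ 73°C)
Since every base adds ≥2°C, Tm only increases with n, so the threshold is first crossed at n = 23.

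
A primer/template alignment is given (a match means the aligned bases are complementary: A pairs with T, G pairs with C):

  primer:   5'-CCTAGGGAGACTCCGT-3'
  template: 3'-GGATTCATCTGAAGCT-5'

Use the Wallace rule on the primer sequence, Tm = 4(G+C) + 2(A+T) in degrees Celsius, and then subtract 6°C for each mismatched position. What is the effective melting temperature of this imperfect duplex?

Primer base counts: A=3, T=3, G=5, C=5 → A+T=6, G+C=10
Perfect-match Tm = 2(6) + 4(10) = 12 + 40 = 52°C
Mismatches (positions where the bases are not complementary): 4 (at positions 5, 7, 13, 16)
Effective Tm = 52 − 4×6 = 52 − 24 = 28°C

28°C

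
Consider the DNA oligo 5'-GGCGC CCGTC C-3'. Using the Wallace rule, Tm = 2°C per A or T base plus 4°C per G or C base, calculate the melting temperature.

Scanning the sequence gives A=0, C=6, T=1, G=4.
So N_AT = 1 and N_GC = 10.
Tm = 2×1 + 4×10 = 42°C

42°C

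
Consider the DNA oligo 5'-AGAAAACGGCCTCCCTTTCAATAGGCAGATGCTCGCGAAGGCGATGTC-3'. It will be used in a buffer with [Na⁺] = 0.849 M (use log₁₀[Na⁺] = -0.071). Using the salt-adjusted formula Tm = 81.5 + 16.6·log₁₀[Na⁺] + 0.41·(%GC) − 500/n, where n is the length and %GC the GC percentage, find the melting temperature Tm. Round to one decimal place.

92.1°C

Length n = 48. C=13, G=13, T=9, A=13
G+C = 26, so %GC = 26/48 × 100 = 54.167%
Salt term: 16.6 × (-0.071) = -1.179
GC term: 0.41 × 54.167 = 22.208; length term: −500/48 = −10.417
Tm = 81.5 + (-1.179) + 22.208 − 10.417 = 92.112 → 92.1°C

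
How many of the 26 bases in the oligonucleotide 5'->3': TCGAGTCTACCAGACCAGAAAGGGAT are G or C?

13

C=6, T=4, A=9, G=7
Total G or C: 7 + 6 = 13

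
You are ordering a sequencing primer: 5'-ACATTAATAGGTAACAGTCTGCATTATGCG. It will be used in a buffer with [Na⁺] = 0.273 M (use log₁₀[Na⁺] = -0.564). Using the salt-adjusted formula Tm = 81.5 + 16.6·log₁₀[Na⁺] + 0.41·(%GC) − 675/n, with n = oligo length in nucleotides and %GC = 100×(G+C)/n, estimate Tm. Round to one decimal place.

64.7°C

Length n = 30. Counting bases: A=10, C=5, G=6, T=9
G+C = 11, so %GC = 11/30 × 100 = 36.667%
Salt term: 16.6 × (-0.564) = -9.362
GC term: 0.41 × 36.667 = 15.033; length term: −675/30 = −22.5
Tm = 81.5 + (-9.362) + 15.033 − 22.5 = 64.671 → 64.7°C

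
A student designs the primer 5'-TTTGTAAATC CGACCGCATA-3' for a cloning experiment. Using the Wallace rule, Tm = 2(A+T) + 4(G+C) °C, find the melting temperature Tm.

G=3, C=5, A=6, T=6
AT pairs contribute 12, GC pairs contribute 8.
Tm = 2(12) + 4(8) = 24 + 32 = 56°C

56°C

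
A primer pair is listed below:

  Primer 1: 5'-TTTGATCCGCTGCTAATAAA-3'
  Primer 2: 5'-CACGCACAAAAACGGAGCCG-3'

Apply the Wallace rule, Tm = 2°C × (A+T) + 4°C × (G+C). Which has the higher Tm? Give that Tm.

Primer 1: A+T=13, G+C=7 → Tm = 2(13)+4(7) = 54°C
Primer 2: A+T=8, G+C=12 → Tm = 2(8)+4(12) = 64°C
54°C vs 64°C → primer 2 is higher.

Primer 2, 64°C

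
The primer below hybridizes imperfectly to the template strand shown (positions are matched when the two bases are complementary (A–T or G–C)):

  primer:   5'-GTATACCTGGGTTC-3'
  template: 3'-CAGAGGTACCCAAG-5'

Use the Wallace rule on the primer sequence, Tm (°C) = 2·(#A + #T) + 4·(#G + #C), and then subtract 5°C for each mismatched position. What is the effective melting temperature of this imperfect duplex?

Primer base counts: A=2, T=5, G=4, C=3 → A+T=7, G+C=7
Perfect-match Tm = 2(7) + 4(7) = 14 + 28 = 42°C
Mismatches (positions where the bases are not complementary): 3 (at positions 3, 5, 7)
Effective Tm = 42 − 3×5 = 42 − 15 = 27°C

27°C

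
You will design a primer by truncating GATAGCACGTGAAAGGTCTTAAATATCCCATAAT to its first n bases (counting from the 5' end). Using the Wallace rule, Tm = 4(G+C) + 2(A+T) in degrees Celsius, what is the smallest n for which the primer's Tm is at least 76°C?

n = 28

First 27 bases: GATAGCACGTGAAAGGTCTTAAATATC → Tm = 74°C (< 76°C)
First 28 bases: GATAGCACGTGAAAGGTCTTAAATATCC → Tm = 78°C (≥ 76°C)
Each additional base adds 2°C (A/T) or 4°C (G/C), so Tm is non-decreasing in n; n = 28 is the first length to reach 76°C.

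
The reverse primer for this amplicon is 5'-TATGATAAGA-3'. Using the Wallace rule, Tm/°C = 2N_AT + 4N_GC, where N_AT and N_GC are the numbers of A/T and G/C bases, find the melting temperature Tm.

Scanning the sequence gives T=3, G=2, C=0, A=5.
So N_AT = 8 and N_GC = 2.
Tm = 2(8) + 4(2) = 16 + 8 = 24°C

24°C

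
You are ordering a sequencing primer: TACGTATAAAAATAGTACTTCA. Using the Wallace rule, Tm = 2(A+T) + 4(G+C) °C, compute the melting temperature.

C=3, T=7, G=2, A=10
AT pairs contribute 17, GC pairs contribute 5.
Tm = 2(17) + 4(5) = 34 + 20 = 54°C

54°C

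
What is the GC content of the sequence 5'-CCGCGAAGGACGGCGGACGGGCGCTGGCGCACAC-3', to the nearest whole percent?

79%

T=1, C=12, A=6, G=15
G+C = 15 + 12 = 27 out of 34 bases
%GC = 27/34 × 100 = 79.41% ≈ 79%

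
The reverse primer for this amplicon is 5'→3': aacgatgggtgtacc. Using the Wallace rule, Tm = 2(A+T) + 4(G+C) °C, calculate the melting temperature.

Counting bases: G=5, T=3, A=4, C=3
AT pairs contribute 7, GC pairs contribute 8.
Tm = 2(7) + 4(8) = 14 + 32 = 46°C

46°C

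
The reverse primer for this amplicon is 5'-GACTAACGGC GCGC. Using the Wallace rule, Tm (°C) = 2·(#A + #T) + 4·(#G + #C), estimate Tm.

G=5, C=5, T=1, A=3
AT pairs contribute 4, GC pairs contribute 10.
Tm = 2×4 + 4×10 = 48°C

48°C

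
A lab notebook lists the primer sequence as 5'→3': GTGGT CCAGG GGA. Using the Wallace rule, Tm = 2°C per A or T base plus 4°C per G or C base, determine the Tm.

44°C

T=2, G=7, C=2, A=2
A+T = 4, G+C = 9
Tm = 4·9 + 2·4 = 36 + 8 = 44°C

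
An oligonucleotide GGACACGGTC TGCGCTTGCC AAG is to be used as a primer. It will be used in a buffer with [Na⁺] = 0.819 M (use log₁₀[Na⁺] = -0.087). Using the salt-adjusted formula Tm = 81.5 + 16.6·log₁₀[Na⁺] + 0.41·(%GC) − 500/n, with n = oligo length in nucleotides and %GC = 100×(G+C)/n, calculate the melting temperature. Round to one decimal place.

85.1°C

Length n = 23. G=8, T=4, A=4, C=7
G+C = 15, so %GC = 15/23 × 100 = 65.217%
Salt term: 16.6 × (-0.087) = -1.444
GC term: 0.41 × 65.217 = 26.739; length term: −500/23 = −21.739
Tm = 81.5 + (-1.444) + 26.739 − 21.739 = 85.056 → 85.1°C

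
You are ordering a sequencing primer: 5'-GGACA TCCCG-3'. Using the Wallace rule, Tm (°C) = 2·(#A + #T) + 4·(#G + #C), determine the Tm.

34°C

Scanning the sequence gives C=4, G=3, A=2, T=1.
A+T = 3, G+C = 7
Tm = 4·7 + 2·3 = 28 + 6 = 34°C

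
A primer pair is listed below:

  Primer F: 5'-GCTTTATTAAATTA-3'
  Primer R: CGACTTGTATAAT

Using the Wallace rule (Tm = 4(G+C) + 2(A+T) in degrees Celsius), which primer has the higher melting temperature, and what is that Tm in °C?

Primer R, 34°C

Primer F: A+T=12, G+C=2 → Tm = 2(12)+4(2) = 32°C
Primer R: A+T=9, G+C=4 → Tm = 2(9)+4(4) = 34°C
32°C vs 34°C → primer R is higher.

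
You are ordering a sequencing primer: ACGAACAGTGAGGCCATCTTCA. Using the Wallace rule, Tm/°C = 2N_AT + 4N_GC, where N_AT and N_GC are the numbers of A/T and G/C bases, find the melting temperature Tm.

Base counts: G=5, T=4, A=7, C=6
AT pairs contribute 11, GC pairs contribute 11.
Tm = 2(11) + 4(11) = 22 + 44 = 66°C

66°C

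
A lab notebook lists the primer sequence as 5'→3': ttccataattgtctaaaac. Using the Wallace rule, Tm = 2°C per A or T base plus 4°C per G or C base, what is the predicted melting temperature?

Scanning the sequence gives C=4, G=1, T=7, A=7.
A+T = 14, G+C = 5
Tm = 2(14) + 4(5) = 28 + 20 = 48°C

48°C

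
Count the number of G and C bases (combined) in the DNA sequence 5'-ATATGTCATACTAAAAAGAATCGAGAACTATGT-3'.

Counting bases: C=4, T=9, A=15, G=5
G+C = 5 + 4 = 9

9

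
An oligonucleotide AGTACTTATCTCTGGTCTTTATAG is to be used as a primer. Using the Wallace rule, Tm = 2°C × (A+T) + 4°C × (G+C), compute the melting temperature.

64°C

Base counts: T=11, C=4, G=4, A=5
So N_AT = 16 and N_GC = 8.
Tm = 4·8 + 2·16 = 32 + 32 = 64°C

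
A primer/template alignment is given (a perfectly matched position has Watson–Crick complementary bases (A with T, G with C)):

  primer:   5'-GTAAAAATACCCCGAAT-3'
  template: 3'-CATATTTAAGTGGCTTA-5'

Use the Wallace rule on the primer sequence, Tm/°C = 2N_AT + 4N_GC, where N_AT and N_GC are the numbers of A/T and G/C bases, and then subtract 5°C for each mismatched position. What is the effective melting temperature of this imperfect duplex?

31°C

Primer base counts: A=8, T=3, G=2, C=4 → A+T=11, G+C=6
Perfect-match Tm = 2(11) + 4(6) = 22 + 24 = 46°C
Mismatches (positions where the bases are not complementary): 3 (at positions 4, 9, 11)
Effective Tm = 46 − 3×5 = 46 − 15 = 31°C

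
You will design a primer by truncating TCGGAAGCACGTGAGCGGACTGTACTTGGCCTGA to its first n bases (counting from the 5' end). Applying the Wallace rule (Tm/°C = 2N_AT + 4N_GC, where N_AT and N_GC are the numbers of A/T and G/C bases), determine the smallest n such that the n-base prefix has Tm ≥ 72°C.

First 21 bases: TCGGAAGCACGTGAGCGGACT → Tm = 68°C (< 72°C)
First 22 bases: TCGGAAGCACGTGAGCGGACTG → Tm = 72°C (≥ 72°C)
Each additional base adds 2°C (A/T) or 4°C (G/C), so Tm is non-decreasing in n; n = 22 is the first length to reach 72°C.

n = 22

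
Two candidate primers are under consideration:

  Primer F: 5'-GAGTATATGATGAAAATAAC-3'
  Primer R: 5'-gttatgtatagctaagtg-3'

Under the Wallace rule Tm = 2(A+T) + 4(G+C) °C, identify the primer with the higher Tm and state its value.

Primer F: A+T=15, G+C=5 → Tm = 2(15)+4(5) = 50°C
Primer R: A+T=12, G+C=6 → Tm = 2(12)+4(6) = 48°C
50°C vs 48°C → primer F is higher.

Primer F, 50°C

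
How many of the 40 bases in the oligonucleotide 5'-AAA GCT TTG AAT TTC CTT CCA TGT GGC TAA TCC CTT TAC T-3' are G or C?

Counting bases: C=10, G=5, T=16, A=9
Total G or C: 5 + 10 = 15

15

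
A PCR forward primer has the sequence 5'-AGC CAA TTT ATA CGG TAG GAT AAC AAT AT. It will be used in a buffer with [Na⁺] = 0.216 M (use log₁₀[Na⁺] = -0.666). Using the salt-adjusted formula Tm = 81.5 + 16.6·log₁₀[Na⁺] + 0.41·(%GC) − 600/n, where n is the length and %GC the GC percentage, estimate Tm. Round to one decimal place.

Length n = 29. Counting bases: A=12, G=5, T=8, C=4
G+C = 9, so %GC = 9/29 × 100 = 31.034%
Salt term: 16.6 × (-0.666) = -11.056
GC term: 0.41 × 31.034 = 12.724; length term: −600/29 = −20.69
Tm = 81.5 + (-11.056) + 12.724 − 20.69 = 62.478 → 62.5°C

62.5°C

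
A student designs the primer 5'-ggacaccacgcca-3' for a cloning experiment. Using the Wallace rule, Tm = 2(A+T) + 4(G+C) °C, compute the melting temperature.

44°C

A=4, G=3, C=6, T=0
A+T = 4, G+C = 9
Tm = 4·9 + 2·4 = 36 + 8 = 44°C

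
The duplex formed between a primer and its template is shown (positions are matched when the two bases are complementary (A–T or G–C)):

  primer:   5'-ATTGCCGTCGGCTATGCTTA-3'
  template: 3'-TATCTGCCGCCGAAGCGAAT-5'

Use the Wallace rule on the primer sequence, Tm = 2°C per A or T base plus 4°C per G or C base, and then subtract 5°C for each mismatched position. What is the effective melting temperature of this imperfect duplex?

35°C

Primer base counts: A=3, T=7, G=5, C=5 → A+T=10, G+C=10
Perfect-match Tm = 2(10) + 4(10) = 20 + 40 = 60°C
Mismatches (positions where the bases are not complementary): 5 (at positions 3, 5, 8, 14, 15)
Effective Tm = 60 − 5×5 = 60 − 25 = 35°C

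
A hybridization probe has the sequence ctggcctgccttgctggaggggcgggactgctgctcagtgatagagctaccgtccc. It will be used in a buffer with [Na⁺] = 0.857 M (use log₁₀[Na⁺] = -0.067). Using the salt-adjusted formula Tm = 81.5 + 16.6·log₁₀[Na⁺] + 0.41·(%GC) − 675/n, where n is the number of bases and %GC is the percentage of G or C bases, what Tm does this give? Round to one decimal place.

95.4°C

Length n = 56. Counting bases: T=12, G=20, A=7, C=17
G+C = 37, so %GC = 37/56 × 100 = 66.071%
Salt term: 16.6 × (-0.067) = -1.112
GC term: 0.41 × 66.071 = 27.089; length term: −675/56 = −12.054
Tm = 81.5 + (-1.112) + 27.089 − 12.054 = 95.423 → 95.4°C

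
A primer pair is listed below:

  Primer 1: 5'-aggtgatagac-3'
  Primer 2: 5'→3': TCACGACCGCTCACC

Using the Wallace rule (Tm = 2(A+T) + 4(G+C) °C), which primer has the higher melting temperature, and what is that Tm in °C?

Primer 2, 50°C

Primer 1: A+T=6, G+C=5 → Tm = 2(6)+4(5) = 32°C
Primer 2: A+T=5, G+C=10 → Tm = 2(5)+4(10) = 50°C
32°C vs 50°C → primer 2 is higher.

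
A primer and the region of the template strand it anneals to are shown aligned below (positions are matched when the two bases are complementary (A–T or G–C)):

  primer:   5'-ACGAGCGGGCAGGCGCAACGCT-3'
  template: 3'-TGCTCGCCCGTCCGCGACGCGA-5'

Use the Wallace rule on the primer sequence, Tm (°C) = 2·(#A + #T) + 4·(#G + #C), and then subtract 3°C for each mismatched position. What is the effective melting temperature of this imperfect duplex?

Primer base counts: A=5, T=1, G=9, C=7 → A+T=6, G+C=16
Perfect-match Tm = 2(6) + 4(16) = 12 + 64 = 76°C
Mismatches (positions where the bases are not complementary): 2 (at positions 17, 18)
Effective Tm = 76 − 2×3 = 76 − 6 = 70°C

70°C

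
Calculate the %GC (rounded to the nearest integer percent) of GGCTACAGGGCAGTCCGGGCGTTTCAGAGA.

63%

Base counts: C=7, T=5, G=12, A=6
G+C = 12 + 7 = 19 out of 30 bases
%GC = 19/30 × 100 = 63.33% ≈ 63%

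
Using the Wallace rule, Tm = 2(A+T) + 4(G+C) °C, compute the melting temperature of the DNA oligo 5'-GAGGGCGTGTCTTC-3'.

46°C

G=6, A=1, T=4, C=3
So N_AT = 5 and N_GC = 9.
Tm = 2×5 + 4×9 = 46°C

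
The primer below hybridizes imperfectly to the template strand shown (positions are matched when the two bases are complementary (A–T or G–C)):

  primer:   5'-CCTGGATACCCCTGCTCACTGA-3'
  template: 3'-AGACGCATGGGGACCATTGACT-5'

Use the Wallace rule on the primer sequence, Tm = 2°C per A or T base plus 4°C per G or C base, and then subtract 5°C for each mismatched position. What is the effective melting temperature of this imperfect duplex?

Primer base counts: A=4, T=5, G=4, C=9 → A+T=9, G+C=13
Perfect-match Tm = 2(9) + 4(13) = 18 + 52 = 70°C
Mismatches (positions where the bases are not complementary): 5 (at positions 1, 5, 6, 15, 17)
Effective Tm = 70 − 5×5 = 70 − 25 = 45°C

45°C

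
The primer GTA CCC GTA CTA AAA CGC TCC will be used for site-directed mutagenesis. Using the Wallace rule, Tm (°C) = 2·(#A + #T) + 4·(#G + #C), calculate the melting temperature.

64°C

Base counts: C=8, G=3, A=6, T=4
So N_AT = 10 and N_GC = 11.
Tm = 2(10) + 4(11) = 20 + 44 = 64°C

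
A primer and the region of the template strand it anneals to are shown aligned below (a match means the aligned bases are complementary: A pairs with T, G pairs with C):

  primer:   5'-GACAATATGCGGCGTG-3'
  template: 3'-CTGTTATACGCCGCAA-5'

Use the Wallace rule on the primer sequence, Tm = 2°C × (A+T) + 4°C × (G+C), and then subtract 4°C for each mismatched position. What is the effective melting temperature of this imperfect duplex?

46°C

Primer base counts: A=4, T=3, G=6, C=3 → A+T=7, G+C=9
Perfect-match Tm = 2(7) + 4(9) = 14 + 36 = 50°C
Mismatches (positions where the bases are not complementary): 1 (at position 16)
Effective Tm = 50 − 1×4 = 50 − 4 = 46°C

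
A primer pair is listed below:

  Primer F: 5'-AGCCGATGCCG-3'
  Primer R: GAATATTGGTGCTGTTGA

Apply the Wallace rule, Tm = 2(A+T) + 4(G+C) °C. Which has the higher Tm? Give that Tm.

Primer F: A+T=3, G+C=8 → Tm = 2(3)+4(8) = 38°C
Primer R: A+T=11, G+C=7 → Tm = 2(11)+4(7) = 50°C
38°C vs 50°C → primer R is higher.

Primer R, 50°C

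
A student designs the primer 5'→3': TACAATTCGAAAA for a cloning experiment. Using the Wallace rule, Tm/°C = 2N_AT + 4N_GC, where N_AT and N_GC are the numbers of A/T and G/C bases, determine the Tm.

Base counts: T=3, A=7, G=1, C=2
AT pairs contribute 10, GC pairs contribute 3.
Tm = 2(10) + 4(3) = 20 + 12 = 32°C

32°C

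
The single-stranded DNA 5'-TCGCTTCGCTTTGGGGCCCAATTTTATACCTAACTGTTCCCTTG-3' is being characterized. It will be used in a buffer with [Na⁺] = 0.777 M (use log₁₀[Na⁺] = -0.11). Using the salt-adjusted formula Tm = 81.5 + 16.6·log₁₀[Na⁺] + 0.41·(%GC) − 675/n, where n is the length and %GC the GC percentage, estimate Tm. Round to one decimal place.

83.9°C

Length n = 44. Scanning the sequence gives C=13, G=8, A=6, T=17.
G+C = 21, so %GC = 21/44 × 100 = 47.727%
Salt term: 16.6 × (-0.11) = -1.826
GC term: 0.41 × 47.727 = 19.568; length term: −675/44 = −15.341
Tm = 81.5 + (-1.826) + 19.568 − 15.341 = 83.901 → 83.9°C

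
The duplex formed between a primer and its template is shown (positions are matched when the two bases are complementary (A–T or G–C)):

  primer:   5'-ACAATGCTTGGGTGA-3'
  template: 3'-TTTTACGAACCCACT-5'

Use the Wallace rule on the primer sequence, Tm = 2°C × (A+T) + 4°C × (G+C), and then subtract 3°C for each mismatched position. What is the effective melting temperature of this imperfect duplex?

Primer base counts: A=4, T=4, G=5, C=2 → A+T=8, G+C=7
Perfect-match Tm = 2(8) + 4(7) = 16 + 28 = 44°C
Mismatches (positions where the bases are not complementary): 1 (at position 2)
Effective Tm = 44 − 1×3 = 44 − 3 = 41°C

41°C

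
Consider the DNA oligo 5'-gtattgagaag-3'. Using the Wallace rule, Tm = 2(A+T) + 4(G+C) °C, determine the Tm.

30°C

Base counts: A=4, C=0, G=4, T=3
AT pairs contribute 7, GC pairs contribute 4.
Tm = 2×7 + 4×4 = 30°C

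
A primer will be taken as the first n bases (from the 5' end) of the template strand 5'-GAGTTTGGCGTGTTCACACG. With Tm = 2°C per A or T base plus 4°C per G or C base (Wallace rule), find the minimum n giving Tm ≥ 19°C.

First 6 bases: GAGTTT → Tm = 16°C (< 19°C)
First 7 bases: GAGTTTG → Tm = 20°C (≥ 19°C)
Each additional base adds 2°C (A/T) or 4°C (G/C), so Tm is non-decreasing in n; n = 7 is the first length to reach 19°C.

n = 7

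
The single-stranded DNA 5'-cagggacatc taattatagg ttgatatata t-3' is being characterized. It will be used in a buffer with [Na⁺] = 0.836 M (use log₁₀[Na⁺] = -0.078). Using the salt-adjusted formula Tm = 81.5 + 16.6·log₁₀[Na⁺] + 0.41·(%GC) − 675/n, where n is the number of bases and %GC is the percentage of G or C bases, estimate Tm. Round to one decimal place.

70.3°C

Length n = 31. A=11, G=6, C=3, T=11
G+C = 9, so %GC = 9/31 × 100 = 29.032%
Salt term: 16.6 × (-0.078) = -1.295
GC term: 0.41 × 29.032 = 11.903; length term: −675/31 = −21.774
Tm = 81.5 + (-1.295) + 11.903 − 21.774 = 70.334 → 70.3°C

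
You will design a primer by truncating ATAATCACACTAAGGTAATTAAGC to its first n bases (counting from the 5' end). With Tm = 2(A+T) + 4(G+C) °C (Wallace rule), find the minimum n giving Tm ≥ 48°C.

n = 19

First 18 bases: ATAATCACACTAAGGTAA → Tm = 46°C (< 48°C)
First 19 bases: ATAATCACACTAAGGTAAT → Tm = 48°C (≥ 48°C)
Since every base adds ≥2°C, Tm only increases with n, so the threshold is first crossed at n = 19.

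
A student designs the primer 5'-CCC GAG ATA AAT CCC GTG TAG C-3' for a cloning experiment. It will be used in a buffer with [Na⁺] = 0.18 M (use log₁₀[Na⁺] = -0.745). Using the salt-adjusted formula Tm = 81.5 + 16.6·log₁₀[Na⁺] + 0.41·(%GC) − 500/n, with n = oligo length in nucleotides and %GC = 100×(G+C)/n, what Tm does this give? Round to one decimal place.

Length n = 22. Counting bases: A=6, G=5, C=7, T=4
G+C = 12, so %GC = 12/22 × 100 = 54.545%
Salt term: 16.6 × (-0.745) = -12.367
GC term: 0.41 × 54.545 = 22.363; length term: −500/22 = −22.727
Tm = 81.5 + (-12.367) + 22.363 − 22.727 = 68.769 → 68.8°C

68.8°C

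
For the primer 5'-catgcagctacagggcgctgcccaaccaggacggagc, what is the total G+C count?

Base counts: T=3, G=12, A=9, C=13
G+C = 12 + 13 = 25

25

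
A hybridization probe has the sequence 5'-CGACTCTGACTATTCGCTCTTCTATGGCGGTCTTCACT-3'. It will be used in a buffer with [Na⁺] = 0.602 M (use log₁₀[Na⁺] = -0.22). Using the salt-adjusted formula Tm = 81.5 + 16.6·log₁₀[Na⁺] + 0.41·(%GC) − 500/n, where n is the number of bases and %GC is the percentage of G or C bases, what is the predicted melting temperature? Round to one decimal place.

Length n = 38. Scanning the sequence gives A=5, G=7, T=14, C=12.
G+C = 19, so %GC = 19/38 × 100 = 50%
Salt term: 16.6 × (-0.22) = -3.652
GC term: 0.41 × 50 = 20.5; length term: −500/38 = −13.158
Tm = 81.5 + (-3.652) + 20.5 − 13.158 = 85.19 → 85.2°C

85.2°C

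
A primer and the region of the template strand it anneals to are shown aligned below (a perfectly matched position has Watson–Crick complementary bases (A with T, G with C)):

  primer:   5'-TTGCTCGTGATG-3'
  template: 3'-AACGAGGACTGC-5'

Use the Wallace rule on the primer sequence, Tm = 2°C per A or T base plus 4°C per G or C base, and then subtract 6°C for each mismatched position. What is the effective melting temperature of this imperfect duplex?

24°C

Primer base counts: A=1, T=5, G=4, C=2 → A+T=6, G+C=6
Perfect-match Tm = 2(6) + 4(6) = 12 + 24 = 36°C
Mismatches (positions where the bases are not complementary): 2 (at positions 7, 11)
Effective Tm = 36 − 2×6 = 36 − 12 = 24°C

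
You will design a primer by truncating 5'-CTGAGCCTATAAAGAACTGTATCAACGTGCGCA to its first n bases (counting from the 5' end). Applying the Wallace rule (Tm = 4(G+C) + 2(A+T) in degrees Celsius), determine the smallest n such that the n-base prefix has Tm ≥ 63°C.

n = 23

First 22 bases: CTGAGCCTATAAAGAACTGTAT → Tm = 60°C (< 63°C)
First 23 bases: CTGAGCCTATAAAGAACTGTATC → Tm = 64°C (≥ 63°C)
Each additional base adds 2°C (A/T) or 4°C (G/C), so Tm is non-decreasing in n; n = 23 is the first length to reach 63°C.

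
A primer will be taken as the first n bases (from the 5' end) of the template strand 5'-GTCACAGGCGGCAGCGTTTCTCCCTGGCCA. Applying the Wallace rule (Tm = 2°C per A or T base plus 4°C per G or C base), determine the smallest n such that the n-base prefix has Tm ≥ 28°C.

First 8 bases: GTCACAGG → Tm = 26°C (< 28°C)
First 9 bases: GTCACAGGC → Tm = 30°C (≥ 28°C)
Since every base adds ≥2°C, Tm only increases with n, so the threshold is first crossed at n = 9.

n = 9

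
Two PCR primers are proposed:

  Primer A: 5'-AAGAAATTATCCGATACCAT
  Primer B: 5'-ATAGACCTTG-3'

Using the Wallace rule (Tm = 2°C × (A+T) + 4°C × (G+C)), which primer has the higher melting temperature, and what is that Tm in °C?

Primer A: A+T=14, G+C=6 → Tm = 2(14)+4(6) = 52°C
Primer B: A+T=6, G+C=4 → Tm = 2(6)+4(4) = 28°C
52°C vs 28°C → primer A is higher.

Primer A, 52°C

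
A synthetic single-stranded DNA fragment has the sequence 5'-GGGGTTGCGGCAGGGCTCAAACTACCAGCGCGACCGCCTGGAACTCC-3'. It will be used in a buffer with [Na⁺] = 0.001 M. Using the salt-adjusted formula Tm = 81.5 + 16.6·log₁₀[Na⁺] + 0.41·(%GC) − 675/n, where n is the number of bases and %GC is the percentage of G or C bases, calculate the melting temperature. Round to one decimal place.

45.3°C

Length n = 47. Scanning the sequence gives T=6, C=16, A=9, G=16.
G+C = 32, so %GC = 32/47 × 100 = 68.085%
Salt term: 16.6 × (-3) = -49.8
GC term: 0.41 × 68.085 = 27.915; length term: −675/47 = −14.362
Tm = 81.5 + (-49.8) + 27.915 − 14.362 = 45.253 → 45.3°C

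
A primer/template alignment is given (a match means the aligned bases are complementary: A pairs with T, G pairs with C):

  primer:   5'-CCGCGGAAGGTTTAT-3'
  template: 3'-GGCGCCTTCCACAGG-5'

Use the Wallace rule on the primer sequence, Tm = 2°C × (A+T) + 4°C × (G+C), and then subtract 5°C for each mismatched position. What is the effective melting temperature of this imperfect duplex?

Primer base counts: A=3, T=4, G=5, C=3 → A+T=7, G+C=8
Perfect-match Tm = 2(7) + 4(8) = 14 + 32 = 46°C
Mismatches (positions where the bases are not complementary): 3 (at positions 12, 14, 15)
Effective Tm = 46 − 3×5 = 46 − 15 = 31°C

31°C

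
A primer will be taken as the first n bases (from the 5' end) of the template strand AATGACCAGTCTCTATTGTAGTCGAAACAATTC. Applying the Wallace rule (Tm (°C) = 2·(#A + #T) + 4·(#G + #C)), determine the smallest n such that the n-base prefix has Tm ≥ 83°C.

n = 31

First 30 bases: AATGACCAGTCTCTATTGTAGTCGAAACAA → Tm = 82°C (< 83°C)
First 31 bases: AATGACCAGTCTCTATTGTAGTCGAAACAAT → Tm = 84°C (≥ 83°C)
Each additional base adds 2°C (A/T) or 4°C (G/C), so Tm is non-decreasing in n; n = 31 is the first length to reach 83°C.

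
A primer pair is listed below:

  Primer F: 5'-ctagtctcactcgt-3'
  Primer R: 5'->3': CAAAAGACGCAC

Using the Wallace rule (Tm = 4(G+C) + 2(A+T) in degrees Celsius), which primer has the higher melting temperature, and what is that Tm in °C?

Primer F: A+T=7, G+C=7 → Tm = 2(7)+4(7) = 42°C
Primer R: A+T=6, G+C=6 → Tm = 2(6)+4(6) = 36°C
42°C vs 36°C → primer F is higher.

Primer F, 42°C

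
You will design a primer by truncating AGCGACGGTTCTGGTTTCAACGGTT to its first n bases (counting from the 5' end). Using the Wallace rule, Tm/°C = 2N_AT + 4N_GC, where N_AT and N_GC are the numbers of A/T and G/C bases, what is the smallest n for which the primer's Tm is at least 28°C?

First 7 bases: AGCGACG → Tm = 24°C (< 28°C)
First 8 bases: AGCGACGG → Tm = 28°C (≥ 28°C)
Each additional base adds 2°C (A/T) or 4°C (G/C), so Tm is non-decreasing in n; n = 8 is the first length to reach 28°C.

n = 8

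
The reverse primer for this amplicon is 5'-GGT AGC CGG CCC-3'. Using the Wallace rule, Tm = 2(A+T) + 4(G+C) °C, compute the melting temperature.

Base counts: C=5, A=1, G=5, T=1
AT pairs contribute 2, GC pairs contribute 10.
Tm = 4·10 + 2·2 = 40 + 4 = 44°C

44°C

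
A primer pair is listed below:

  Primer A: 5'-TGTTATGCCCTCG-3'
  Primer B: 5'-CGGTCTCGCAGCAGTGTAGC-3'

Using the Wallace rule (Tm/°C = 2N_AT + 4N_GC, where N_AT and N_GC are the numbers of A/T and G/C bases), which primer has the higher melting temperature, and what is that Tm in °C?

Primer B, 66°C

Primer A: A+T=6, G+C=7 → Tm = 2(6)+4(7) = 40°C
Primer B: A+T=7, G+C=13 → Tm = 2(7)+4(13) = 66°C
40°C vs 66°C → primer B is higher.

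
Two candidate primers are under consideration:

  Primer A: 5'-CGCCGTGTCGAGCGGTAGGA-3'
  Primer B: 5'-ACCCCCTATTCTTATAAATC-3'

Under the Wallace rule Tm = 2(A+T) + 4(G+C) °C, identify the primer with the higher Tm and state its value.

Primer A, 68°C

Primer A: A+T=6, G+C=14 → Tm = 2(6)+4(14) = 68°C
Primer B: A+T=13, G+C=7 → Tm = 2(13)+4(7) = 54°C
68°C vs 54°C → primer A is higher.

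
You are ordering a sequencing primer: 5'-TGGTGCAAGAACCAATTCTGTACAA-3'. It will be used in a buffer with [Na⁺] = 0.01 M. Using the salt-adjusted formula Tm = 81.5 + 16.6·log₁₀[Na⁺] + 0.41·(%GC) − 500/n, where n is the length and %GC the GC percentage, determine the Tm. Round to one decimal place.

44.7°C

Length n = 25. T=6, A=9, C=5, G=5
G+C = 10, so %GC = 10/25 × 100 = 40%
Salt term: 16.6 × (-2) = -33.2
GC term: 0.41 × 40 = 16.4; length term: −500/25 = −20
Tm = 81.5 + (-33.2) + 16.4 − 20 = 44.7 → 44.7°C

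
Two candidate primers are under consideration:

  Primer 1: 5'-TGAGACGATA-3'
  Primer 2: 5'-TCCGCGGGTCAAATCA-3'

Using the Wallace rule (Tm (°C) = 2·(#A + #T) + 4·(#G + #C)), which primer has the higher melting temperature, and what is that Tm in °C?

Primer 2, 50°C

Primer 1: A+T=6, G+C=4 → Tm = 2(6)+4(4) = 28°C
Primer 2: A+T=7, G+C=9 → Tm = 2(7)+4(9) = 50°C
28°C vs 50°C → primer 2 is higher.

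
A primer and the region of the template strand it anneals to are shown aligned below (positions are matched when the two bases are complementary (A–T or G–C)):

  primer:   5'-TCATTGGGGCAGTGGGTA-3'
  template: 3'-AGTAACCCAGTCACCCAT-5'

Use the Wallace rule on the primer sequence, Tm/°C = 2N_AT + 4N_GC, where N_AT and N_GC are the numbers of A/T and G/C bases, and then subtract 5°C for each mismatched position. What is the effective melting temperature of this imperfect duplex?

Primer base counts: A=3, T=5, G=8, C=2 → A+T=8, G+C=10
Perfect-match Tm = 2(8) + 4(10) = 16 + 40 = 56°C
Mismatches (positions where the bases are not complementary): 1 (at position 9)
Effective Tm = 56 − 1×5 = 56 − 5 = 51°C

51°C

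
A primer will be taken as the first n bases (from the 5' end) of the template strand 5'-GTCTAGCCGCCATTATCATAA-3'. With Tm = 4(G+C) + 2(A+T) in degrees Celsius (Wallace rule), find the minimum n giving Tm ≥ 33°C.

n = 10

First 9 bases: GTCTAGCCG → Tm = 30°C (< 33°C)
First 10 bases: GTCTAGCCGC → Tm = 34°C (≥ 33°C)
Since every base adds ≥2°C, Tm only increases with n, so the threshold is first crossed at n = 10.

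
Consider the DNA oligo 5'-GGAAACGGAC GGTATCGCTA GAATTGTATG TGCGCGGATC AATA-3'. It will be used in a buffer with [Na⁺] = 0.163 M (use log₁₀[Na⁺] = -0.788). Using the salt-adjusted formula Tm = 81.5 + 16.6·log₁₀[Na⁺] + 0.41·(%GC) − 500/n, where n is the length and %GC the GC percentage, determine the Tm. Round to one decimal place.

Length n = 44. Scanning the sequence gives A=13, C=7, G=14, T=10.
G+C = 21, so %GC = 21/44 × 100 = 47.727%
Salt term: 16.6 × (-0.788) = -13.081
GC term: 0.41 × 47.727 = 19.568; length term: −500/44 = −11.364
Tm = 81.5 + (-13.081) + 19.568 − 11.364 = 76.623 → 76.6°C

76.6°C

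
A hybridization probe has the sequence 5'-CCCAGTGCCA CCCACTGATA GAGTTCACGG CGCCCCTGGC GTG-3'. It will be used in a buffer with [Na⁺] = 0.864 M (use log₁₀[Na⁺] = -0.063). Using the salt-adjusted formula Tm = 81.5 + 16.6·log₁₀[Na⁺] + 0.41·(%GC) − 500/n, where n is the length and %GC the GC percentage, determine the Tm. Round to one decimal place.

96.5°C

Length n = 43. Scanning the sequence gives C=17, T=7, A=7, G=12.
G+C = 29, so %GC = 29/43 × 100 = 67.442%
Salt term: 16.6 × (-0.063) = -1.046
GC term: 0.41 × 67.442 = 27.651; length term: −500/43 = −11.628
Tm = 81.5 + (-1.046) + 27.651 − 11.628 = 96.477 → 96.5°C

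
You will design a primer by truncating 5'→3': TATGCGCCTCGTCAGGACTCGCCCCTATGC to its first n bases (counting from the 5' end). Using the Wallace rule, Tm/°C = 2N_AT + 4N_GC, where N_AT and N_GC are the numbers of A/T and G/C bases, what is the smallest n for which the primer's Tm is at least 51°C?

n = 16

First 15 bases: TATGCGCCTCGTCAG → Tm = 48°C (< 51°C)
First 16 bases: TATGCGCCTCGTCAGG → Tm = 52°C (≥ 51°C)
Since every base adds ≥2°C, Tm only increases with n, so the threshold is first crossed at n = 16.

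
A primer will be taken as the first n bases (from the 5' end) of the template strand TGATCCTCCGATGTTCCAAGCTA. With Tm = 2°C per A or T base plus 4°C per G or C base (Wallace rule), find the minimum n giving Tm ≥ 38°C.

n = 13

First 12 bases: TGATCCTCCGAT → Tm = 36°C (< 38°C)
First 13 bases: TGATCCTCCGATG → Tm = 40°C (≥ 38°C)
Since every base adds ≥2°C, Tm only increases with n, so the threshold is first crossed at n = 13.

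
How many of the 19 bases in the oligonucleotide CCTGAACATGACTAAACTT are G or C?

Counting bases: T=5, A=7, C=5, G=2
Total G or C: 2 + 5 = 7

7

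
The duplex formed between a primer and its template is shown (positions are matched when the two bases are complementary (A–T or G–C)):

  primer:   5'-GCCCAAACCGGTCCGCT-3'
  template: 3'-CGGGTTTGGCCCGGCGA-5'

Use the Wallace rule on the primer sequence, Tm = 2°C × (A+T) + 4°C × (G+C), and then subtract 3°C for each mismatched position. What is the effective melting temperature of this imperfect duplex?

Primer base counts: A=3, T=2, G=4, C=8 → A+T=5, G+C=12
Perfect-match Tm = 2(5) + 4(12) = 10 + 48 = 58°C
Mismatches (positions where the bases are not complementary): 1 (at position 12)
Effective Tm = 58 − 1×3 = 58 − 3 = 55°C

55°C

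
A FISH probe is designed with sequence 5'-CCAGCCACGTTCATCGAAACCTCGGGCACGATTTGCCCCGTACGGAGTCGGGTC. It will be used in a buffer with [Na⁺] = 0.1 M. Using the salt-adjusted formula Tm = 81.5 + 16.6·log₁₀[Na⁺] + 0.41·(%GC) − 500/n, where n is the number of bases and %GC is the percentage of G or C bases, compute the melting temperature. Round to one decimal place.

81.5°C

Length n = 54. Base counts: G=15, A=10, C=19, T=10
G+C = 34, so %GC = 34/54 × 100 = 62.963%
Salt term: 16.6 × (-1) = -16.6
GC term: 0.41 × 62.963 = 25.815; length term: −500/54 = −9.259
Tm = 81.5 + (-16.6) + 25.815 − 9.259 = 81.456 → 81.5°C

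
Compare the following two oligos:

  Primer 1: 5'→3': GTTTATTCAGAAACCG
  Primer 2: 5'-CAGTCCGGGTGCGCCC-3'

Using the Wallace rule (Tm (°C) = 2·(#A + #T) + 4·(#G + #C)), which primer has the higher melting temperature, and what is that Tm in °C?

Primer 1: A+T=10, G+C=6 → Tm = 2(10)+4(6) = 44°C
Primer 2: A+T=3, G+C=13 → Tm = 2(3)+4(13) = 58°C
44°C vs 58°C → primer 2 is higher.

Primer 2, 58°C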